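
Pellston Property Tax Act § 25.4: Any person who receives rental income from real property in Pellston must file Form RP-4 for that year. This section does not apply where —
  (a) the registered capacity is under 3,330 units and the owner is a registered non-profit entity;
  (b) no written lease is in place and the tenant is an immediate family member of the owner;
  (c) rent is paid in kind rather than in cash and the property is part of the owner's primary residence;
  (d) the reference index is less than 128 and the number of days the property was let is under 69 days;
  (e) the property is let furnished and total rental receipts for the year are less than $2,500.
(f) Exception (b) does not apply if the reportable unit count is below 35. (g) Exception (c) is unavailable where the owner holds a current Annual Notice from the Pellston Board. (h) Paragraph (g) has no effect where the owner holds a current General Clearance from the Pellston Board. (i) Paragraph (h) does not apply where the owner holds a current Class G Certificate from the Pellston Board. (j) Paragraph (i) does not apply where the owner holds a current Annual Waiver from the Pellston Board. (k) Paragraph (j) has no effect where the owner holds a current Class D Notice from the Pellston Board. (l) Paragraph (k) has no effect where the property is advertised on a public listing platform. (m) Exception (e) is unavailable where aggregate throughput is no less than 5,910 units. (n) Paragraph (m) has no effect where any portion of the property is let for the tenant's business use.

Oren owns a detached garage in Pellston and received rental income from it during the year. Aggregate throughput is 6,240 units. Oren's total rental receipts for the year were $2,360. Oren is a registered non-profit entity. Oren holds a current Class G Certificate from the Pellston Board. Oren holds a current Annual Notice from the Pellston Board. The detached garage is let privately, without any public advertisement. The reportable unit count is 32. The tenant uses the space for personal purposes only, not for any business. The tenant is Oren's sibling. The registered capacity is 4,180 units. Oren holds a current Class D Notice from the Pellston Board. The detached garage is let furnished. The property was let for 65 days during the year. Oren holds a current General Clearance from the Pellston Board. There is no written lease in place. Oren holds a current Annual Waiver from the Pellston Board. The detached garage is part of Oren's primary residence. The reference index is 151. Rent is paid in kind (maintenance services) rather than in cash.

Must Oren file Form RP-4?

Yes — Oren must file Form RP-4.

Exception (a) requires that the registered capacity is under 3,330 units; but the registered capacity is 4,180 units, not under 3,330 units, so (a) is unavailable.
Exception (b) is satisfied on its face — there is no written lease; the tenant is an immediate family member. Turning to paragraph (f): (f) operates against (b): the reportable unit count is 32, below the 35 limit. So (b) is unavailable.
Exception (c) is satisfied on its face — rent is paid in kind; the detached garage is part of the primary residence. But: (g) is engaged — a current Annual Notice is held. (h) would limit (g) — a current General Clearance is held — but (i) sets (h) aside: (i) operates — a current Class G Certificate is held. (j) would limit (i) — a current Annual Waiver is held — but (k) sets (j) aside: (k) operates against (j): a current Class D Notice is held. (l), which would lift (k), is not triggered — the property is let privately without advertisement. So (c) is unavailable.
Exception (d) does not apply: the reference index is 151, not less than 128.
Exception (e)'s conditions are all satisfied: the property is let furnished; total rental receipts for the year are $2,360, less than the $2,500 limit. But applying paragraphs (m)–(n): (m) operates against (e): aggregate throughput is 6,240 units, meeting the 5,910 units threshold. (n) is not engaged (the space is used for personal purposes only), so (m) stands. So (e) is unavailable.
No exception is made out. Oren falls within the general rule.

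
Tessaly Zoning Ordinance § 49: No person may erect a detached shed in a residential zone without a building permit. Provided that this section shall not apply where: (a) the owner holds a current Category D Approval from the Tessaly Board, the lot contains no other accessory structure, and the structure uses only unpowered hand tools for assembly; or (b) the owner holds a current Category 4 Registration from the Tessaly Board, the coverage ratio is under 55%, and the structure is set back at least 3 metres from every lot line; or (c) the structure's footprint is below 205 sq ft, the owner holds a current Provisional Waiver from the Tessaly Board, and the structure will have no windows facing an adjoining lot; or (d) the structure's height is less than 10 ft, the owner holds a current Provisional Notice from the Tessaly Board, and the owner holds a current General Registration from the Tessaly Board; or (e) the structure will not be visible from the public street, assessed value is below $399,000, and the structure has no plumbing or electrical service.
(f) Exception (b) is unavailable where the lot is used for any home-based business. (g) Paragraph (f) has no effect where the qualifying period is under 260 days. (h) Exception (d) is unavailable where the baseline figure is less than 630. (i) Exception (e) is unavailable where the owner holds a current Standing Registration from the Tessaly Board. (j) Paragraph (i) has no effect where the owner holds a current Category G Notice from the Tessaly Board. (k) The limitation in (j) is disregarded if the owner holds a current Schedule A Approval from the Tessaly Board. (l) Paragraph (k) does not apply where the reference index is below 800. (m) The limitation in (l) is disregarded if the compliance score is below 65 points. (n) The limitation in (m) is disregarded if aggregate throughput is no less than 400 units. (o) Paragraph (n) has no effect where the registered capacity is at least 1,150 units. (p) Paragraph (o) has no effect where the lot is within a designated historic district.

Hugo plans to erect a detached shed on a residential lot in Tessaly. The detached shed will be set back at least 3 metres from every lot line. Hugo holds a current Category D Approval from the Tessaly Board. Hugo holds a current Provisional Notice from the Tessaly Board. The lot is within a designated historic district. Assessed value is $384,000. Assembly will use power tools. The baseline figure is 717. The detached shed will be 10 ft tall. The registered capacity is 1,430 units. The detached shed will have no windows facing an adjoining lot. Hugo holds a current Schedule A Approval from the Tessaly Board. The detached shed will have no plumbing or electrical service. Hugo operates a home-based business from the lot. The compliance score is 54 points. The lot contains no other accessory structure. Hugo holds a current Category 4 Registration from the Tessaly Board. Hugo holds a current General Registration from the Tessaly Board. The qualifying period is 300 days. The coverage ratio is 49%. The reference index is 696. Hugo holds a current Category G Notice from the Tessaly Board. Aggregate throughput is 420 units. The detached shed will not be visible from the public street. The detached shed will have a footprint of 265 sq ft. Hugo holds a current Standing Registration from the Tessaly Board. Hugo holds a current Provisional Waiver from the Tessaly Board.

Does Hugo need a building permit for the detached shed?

No — exception (e) applies; Hugo does not need a building permit.

Exception (a) requires that the structure uses only unpowered hand tools for assembly; but assembly uses power tools, so (a) is unavailable.
Exception (b) is satisfied on its face — a current Category 4 Registration is held; the coverage ratio is 49%, under the 55% limit; the setback is at least 3 m on every side. But: (f) is engaged — a home-based business operates on the lot. (g), which would lift (f), is inapplicable — the qualifying period is 300 days, not under 260 days. (b) is therefore removed.
Exception (c) fails — the structure's footprint is 265 sq ft, not below 205 sq ft.
Exception (d) does not apply: the structure's height is 10 ft, not less than 10 ft.
Exception (e) is satisfied on its face — the structure will not be visible from the street; assessed value is $384,000, below the $399,000 limit; there is no plumbing or electrical service. Considering the limiting provisions: (i) would limit (e) — a current Standing Registration is held — but (j) sets (i) aside: (j) operates — a current Category G Notice is held. (k) would limit (j) — a current Schedule A Approval is held — but (l) sets (k) aside: (l) operates against (k): the reference index is 696, below the 800 limit. (m) would limit (l) — the compliance score is 54 points, below the 65 points limit — but (n) sets (m) aside: (n) is engaged — aggregate throughput is 420 units, meeting the 400 units threshold. (o) would limit (n) — the registered capacity is 1,430 units, meeting the 1,150 units threshold — but (p) sets (o) aside: (p) operates against (o): the lot is in a historic district. So (e) applies.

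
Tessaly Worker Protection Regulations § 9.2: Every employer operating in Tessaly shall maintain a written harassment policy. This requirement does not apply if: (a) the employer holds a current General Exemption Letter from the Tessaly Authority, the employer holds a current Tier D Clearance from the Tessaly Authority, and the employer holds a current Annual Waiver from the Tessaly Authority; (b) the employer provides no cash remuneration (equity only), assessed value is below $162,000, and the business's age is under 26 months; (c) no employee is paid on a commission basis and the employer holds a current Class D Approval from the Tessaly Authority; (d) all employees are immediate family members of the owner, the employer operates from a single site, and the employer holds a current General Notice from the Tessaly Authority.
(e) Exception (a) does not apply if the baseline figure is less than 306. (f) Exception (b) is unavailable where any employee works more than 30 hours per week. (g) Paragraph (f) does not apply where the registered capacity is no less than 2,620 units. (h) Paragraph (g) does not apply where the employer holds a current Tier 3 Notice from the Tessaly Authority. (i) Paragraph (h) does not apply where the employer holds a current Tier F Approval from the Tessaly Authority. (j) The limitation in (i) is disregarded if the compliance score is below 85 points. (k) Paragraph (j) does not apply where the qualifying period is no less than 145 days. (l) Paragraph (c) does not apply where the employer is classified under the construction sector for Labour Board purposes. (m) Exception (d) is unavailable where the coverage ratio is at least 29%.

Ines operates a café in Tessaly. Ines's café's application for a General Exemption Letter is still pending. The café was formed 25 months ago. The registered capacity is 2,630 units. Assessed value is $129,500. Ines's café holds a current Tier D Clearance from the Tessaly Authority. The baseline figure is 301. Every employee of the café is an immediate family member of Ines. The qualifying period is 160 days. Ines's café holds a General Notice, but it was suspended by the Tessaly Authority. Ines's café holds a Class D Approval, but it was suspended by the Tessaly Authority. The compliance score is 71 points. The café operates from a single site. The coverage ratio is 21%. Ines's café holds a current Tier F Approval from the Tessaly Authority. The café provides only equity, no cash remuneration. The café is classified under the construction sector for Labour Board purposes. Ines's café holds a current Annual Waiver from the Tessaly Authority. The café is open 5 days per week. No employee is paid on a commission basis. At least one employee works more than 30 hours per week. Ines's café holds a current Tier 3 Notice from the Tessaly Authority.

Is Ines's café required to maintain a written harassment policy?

No — exception (b) applies; Ines's café is not required to maintain a written harassment policy.

Exception (a) does not apply: the General Exemption Letter is not current.
All of (b)'s requirements are met (remuneration is equity-only; assessed value is $129,500, below the $162,000 limit; the business's age is 25 months, under the 26 months limit). Considering the limiting provisions: (f) is engaged (at least one employee exceeds 30 hours/week), but is itself disapplied by (g): (g) operates against (f): the registered capacity is 2,630 units, meeting the 2,620 units threshold. (h) applies (a current Tier 3 Notice is held), but is itself disapplied by (i): (i) applies — a current Tier F Approval is held. (j) applies (the compliance score is 71 points, below the 85 points limit), but yields to (k): (k) operates against (j): the qualifying period is 160 days, meeting the 145 days threshold. (b) remains available.
Exception (c) fails — no current Class D Approval is held.
Exception (d) requires that the employer holds a current General Notice from the Tessaly Authority; but there is no General Notice in force, so (d) is unavailable.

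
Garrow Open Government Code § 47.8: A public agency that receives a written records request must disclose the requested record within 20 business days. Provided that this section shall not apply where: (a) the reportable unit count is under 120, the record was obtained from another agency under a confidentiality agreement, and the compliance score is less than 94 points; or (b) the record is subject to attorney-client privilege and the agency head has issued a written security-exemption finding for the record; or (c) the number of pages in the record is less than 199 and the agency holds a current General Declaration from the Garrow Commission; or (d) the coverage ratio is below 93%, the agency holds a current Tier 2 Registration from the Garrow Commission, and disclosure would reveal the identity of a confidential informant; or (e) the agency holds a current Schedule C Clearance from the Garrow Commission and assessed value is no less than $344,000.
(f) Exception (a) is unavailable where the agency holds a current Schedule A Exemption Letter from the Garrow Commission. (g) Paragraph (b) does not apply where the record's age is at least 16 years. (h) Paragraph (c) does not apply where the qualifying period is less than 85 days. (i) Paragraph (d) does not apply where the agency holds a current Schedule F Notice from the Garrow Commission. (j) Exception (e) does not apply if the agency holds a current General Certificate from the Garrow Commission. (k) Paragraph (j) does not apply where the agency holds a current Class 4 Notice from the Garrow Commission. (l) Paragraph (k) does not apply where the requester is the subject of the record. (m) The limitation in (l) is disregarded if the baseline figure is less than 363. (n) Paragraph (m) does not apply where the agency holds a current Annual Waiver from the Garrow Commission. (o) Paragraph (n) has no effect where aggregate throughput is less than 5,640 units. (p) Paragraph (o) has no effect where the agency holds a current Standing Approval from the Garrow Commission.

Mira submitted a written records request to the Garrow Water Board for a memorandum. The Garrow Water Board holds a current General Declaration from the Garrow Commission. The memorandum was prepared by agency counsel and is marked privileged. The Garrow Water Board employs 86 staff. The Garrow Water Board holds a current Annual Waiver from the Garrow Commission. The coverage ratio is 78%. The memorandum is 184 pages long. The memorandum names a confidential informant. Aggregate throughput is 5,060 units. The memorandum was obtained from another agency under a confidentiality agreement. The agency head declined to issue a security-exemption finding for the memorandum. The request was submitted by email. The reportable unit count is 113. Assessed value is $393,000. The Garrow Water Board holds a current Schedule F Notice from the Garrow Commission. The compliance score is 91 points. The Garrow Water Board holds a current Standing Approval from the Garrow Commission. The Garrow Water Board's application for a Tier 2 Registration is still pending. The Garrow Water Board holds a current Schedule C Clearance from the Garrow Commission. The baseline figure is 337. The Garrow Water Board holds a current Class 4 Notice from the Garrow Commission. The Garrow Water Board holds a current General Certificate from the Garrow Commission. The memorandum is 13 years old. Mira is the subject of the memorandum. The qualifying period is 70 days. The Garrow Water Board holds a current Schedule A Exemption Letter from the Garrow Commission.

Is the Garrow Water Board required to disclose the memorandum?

Yes — the Garrow Water Board must disclose the memorandum.

Exception (a) is satisfied on its face — the reportable unit count is 113, under the 120 limit; the memorandum was obtained under a confidentiality agreement; the compliance score is 91 points, less than the 94 points limit. But applying paragraph (f): (f) operates — a current Schedule A Exemption Letter is held. Exception (a) does not apply.
Exception (b) does not apply: the agency head declined to issue a security-exemption finding.
Exception (c) is satisfied on its face — the number of pages in the record is 184, less than the 199 limit; a current General Declaration is held. But: (h) operates against (c): the qualifying period is 70 days, less than the 85 days limit. So (c) is unavailable.
Exception (d) does not apply: there is no Tier 2 Registration in force.
Exception (e): a current Schedule C Clearance is held; assessed value is $393,000, meeting the $344,000 threshold — every condition holds. But: (j) operates against (e): a current General Certificate is held. (k) applies (a current Class 4 Notice is held), but yields to (l): (l) operates against (k): Mira is the subject of the memorandum. (m) would limit (l) — the baseline figure is 337, less than the 363 limit — but (n) sets (m) aside: (n) operates against (m): a current Annual Waiver is held. (o) is engaged (aggregate throughput is 5,060 units, less than the 5,640 units limit), but is overridden by (p): (p) is engaged — a current Standing Approval is held. Exception (e) does not apply.
None of the exceptions is available; § 47.8 applies in full.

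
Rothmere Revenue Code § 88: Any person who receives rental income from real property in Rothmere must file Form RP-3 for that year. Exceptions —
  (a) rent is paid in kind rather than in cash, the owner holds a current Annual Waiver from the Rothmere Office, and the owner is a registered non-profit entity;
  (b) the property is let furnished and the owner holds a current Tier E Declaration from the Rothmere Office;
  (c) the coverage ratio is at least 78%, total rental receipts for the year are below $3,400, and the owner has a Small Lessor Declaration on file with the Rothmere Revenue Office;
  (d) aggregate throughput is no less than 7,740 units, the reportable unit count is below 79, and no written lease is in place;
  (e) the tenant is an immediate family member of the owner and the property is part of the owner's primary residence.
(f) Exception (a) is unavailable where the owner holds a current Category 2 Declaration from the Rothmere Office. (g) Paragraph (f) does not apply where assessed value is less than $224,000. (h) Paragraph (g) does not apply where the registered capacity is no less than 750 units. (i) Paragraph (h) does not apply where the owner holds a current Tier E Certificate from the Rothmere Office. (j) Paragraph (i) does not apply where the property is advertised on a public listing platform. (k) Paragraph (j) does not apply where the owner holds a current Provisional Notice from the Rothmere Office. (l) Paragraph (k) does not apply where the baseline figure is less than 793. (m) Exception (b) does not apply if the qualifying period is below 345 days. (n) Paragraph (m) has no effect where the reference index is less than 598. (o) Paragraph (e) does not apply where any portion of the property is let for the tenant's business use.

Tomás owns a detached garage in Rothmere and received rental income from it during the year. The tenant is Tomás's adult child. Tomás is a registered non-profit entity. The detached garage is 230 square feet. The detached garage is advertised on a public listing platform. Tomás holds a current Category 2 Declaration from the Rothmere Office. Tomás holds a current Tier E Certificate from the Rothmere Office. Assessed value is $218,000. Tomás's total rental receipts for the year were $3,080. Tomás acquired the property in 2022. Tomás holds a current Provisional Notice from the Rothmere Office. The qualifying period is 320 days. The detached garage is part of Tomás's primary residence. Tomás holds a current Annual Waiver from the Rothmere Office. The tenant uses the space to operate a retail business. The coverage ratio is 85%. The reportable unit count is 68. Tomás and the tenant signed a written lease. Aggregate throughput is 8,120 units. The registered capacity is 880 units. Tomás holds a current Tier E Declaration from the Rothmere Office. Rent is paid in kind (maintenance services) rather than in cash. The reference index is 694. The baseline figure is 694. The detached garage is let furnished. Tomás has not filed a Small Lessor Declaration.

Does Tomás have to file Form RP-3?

Yes — Tomás must file Form RP-3.

All of (a)'s requirements are met (rent is paid in kind; a current Annual Waiver is held; Tomás is a registered non-profit). But applying paragraphs (f)–(l): (f) is triggered — a current Category 2 Declaration is held. (g) would limit (f) — assessed value is $218,000, less than the $224,000 limit — but (h) sets (g) aside: (h) operates against (g): the registered capacity is 880 units, meeting the 750 units threshold. (i) would limit (h) — a current Tier E Certificate is held — but (j) sets (i) aside: (j) operates against (i): the property is publicly advertised. (k) is engaged (a current Provisional Notice is held), but is itself disapplied by (l): (l) applies — the baseline figure is 694, less than the 793 limit. (a) is therefore removed.
Exception (b)'s conditions are all satisfied: the property is let furnished; a current Tier E Declaration is held. However, paragraphs (m)–(n) must be considered: (m) applies — the qualifying period is 320 days, below the 345 days limit. (n), which would lift (m), is inapplicable — the reference index is 694, not less than 598. Exception (b) does not apply.
Exception (c) fails — no Small Lessor Declaration is on file.
Exception (d) fails — a written lease is in place.
Exception (e): the tenant is an immediate family member; the detached garage is part of the primary residence — every condition holds. But: (o) operates against (e): the space is let for business use. (e) is therefore removed.
No exception is made out. Tomás falls within the general rule.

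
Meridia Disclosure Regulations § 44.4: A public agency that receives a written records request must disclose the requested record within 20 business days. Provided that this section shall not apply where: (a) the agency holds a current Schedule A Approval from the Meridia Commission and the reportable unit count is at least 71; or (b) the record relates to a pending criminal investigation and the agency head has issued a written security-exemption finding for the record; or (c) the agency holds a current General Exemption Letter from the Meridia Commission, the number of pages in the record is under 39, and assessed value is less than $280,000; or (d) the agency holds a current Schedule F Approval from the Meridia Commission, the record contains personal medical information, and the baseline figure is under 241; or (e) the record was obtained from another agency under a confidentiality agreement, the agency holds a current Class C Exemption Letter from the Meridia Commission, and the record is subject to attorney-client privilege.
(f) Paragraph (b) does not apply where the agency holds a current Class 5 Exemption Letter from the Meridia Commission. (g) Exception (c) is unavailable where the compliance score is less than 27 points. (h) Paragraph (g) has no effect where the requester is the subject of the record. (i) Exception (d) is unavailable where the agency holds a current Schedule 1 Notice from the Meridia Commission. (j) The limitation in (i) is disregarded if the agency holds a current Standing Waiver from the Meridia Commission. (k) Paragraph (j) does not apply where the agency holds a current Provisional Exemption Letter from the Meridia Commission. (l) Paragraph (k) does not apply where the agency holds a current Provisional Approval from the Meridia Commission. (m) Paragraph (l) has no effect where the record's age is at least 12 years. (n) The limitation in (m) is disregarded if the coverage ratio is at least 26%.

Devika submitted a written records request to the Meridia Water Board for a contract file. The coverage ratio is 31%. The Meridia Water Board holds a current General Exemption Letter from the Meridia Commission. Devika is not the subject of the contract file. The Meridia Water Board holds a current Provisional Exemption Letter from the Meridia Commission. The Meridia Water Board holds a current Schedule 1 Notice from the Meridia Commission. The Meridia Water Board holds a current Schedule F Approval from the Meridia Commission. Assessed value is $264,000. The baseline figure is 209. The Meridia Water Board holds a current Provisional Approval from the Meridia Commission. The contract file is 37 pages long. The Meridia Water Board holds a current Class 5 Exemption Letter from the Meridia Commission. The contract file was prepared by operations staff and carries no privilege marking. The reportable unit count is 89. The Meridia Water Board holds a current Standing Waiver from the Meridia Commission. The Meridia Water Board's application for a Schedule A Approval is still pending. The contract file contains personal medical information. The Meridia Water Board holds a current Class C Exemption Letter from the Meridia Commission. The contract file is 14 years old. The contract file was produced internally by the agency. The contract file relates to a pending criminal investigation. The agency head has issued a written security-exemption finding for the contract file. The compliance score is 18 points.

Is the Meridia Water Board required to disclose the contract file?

No — exception (d) applies; the Meridia Water Board is not required to disclose the contract file.

Exception (a) fails — the Schedule A Approval is not current.
Exception (b) is satisfied on its face — the contract file relates to a pending investigation; a written security-exemption finding has been issued. However, paragraph (f) must be considered: (f) is engaged — a current Class 5 Exemption Letter is held. So (b) is unavailable.
Exception (c): a current General Exemption Letter is held; the number of pages in the record is 37, under the 39 limit; assessed value is $264,000, less than the $280,000 limit — every condition holds. But: (g) applies — the compliance score is 18 points, less than the 27 points limit. (h), which would lift (g), does not operate here — Devika is not the subject of the contract file. Exception (c) does not apply.
Exception (d): a current Schedule F Approval is held; the contract file contains personal medical information; the baseline figure is 209, under the 241 limit — every condition holds. As to paragraphs (i)–(n): (i) would limit (d) — a current Schedule 1 Notice is held — but (j) sets (i) aside: (j) operates against (i): a current Standing Waiver is held. (k) is triggered (a current Provisional Exemption Letter is held), but is displaced by (l): (l) is triggered — a current Provisional Approval is held. (m) is triggered (the record's age is 14 years, meeting the 12 years threshold), but is displaced by (n): (n) operates against (m): the coverage ratio is 31%, meeting the 26% threshold. Exception (d) stands.
Exception (e) requires that the record was obtained from another agency under a confidentiality agreement; but the contract file was produced internally, so (e) is unavailable.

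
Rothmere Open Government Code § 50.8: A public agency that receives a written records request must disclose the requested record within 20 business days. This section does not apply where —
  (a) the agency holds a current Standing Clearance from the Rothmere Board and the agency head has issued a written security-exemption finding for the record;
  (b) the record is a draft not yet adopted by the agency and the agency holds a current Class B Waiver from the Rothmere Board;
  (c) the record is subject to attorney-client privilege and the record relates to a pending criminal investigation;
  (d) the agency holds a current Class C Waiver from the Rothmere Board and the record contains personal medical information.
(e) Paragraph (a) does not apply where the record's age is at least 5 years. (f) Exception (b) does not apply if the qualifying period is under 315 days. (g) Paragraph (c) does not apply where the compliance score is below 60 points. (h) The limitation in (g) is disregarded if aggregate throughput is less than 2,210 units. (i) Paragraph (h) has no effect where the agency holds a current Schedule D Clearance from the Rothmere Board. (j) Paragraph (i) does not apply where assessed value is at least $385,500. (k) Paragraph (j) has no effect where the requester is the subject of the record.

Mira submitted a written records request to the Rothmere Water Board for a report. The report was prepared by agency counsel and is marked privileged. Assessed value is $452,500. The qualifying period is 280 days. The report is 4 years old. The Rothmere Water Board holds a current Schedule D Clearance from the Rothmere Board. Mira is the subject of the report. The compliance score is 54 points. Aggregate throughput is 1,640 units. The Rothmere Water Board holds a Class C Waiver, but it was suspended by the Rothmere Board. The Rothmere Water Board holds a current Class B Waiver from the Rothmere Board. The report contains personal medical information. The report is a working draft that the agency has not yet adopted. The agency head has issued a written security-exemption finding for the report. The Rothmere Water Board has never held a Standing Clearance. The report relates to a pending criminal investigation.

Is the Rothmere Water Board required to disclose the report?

Exception (a) fails — there is no Standing Clearance in force.
Exception (b) is satisfied on its face — the report is an unadopted draft; a current Class B Waiver is held. But: (f) operates against (b): the qualifying period is 280 days, under the 315 days limit. (b) is therefore removed.
Exception (c): the report is privileged; the report relates to a pending investigation — every condition holds. But applying paragraphs (g)–(k): (g) applies — the compliance score is 54 points, below the 60 points limit. (h) applies (aggregate throughput is 1,640 units, less than the 2,210 units limit), but is set aside by (i): (i) is triggered — a current Schedule D Clearance is held. (j) would limit (i) — assessed value is $452,500, meeting the $385,500 threshold — but (k) sets (j) aside: (k) is triggered — Mira is the subject of the report. Exception (c) does not apply.
Exception (d) requires that the agency holds a current Class C Waiver from the Rothmere Board; but the Class C Waiver is not current, so (d) is unavailable.
Every exception is unavailable, so the rule governs.

Yes — the Rothmere Water Board must disclose the report.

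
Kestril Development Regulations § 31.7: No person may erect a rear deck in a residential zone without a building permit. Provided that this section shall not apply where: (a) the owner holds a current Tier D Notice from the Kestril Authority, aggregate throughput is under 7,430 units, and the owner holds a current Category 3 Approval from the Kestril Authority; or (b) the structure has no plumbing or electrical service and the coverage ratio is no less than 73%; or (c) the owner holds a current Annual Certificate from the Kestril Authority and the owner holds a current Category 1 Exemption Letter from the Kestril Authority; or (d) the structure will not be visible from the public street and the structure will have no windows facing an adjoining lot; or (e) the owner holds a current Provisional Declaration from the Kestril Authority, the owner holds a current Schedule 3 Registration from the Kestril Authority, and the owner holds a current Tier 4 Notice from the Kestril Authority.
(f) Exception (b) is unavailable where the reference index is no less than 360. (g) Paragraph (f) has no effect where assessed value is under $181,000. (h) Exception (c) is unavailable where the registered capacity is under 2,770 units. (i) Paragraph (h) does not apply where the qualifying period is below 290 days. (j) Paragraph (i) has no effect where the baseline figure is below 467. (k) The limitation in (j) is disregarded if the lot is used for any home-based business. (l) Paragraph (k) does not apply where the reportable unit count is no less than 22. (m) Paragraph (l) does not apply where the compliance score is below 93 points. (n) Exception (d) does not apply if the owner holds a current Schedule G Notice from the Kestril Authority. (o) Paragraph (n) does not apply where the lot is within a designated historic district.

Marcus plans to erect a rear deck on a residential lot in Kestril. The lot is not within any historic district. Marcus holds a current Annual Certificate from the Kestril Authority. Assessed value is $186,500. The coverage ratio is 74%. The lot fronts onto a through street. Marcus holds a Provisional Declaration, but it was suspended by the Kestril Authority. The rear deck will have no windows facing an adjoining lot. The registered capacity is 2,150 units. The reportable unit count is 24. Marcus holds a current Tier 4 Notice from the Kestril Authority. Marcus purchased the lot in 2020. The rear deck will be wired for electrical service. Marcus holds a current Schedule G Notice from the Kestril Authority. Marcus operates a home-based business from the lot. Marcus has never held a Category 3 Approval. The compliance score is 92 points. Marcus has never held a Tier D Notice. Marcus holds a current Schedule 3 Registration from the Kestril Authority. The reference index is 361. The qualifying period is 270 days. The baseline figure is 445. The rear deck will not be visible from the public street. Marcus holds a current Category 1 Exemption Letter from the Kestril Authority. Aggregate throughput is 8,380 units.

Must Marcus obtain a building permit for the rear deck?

No — exception (c) applies; Marcus does not need a building permit.

Exception (a) requires that the owner holds a current Tier D Notice from the Kestril Authority; but no current Tier D Notice is held, so (a) is unavailable.
Exception (b) fails — electrical service is planned.
Exception (c): a current Annual Certificate is held; a current Category 1 Exemption Letter is held — every condition holds. Applying paragraphs (h)–(m): (h) applies (the registered capacity is 2,150 units, under the 2,770 units limit), but is itself disapplied by (i): (i) is engaged — the qualifying period is 270 days, below the 290 days limit. (j) is engaged (the baseline figure is 445, below the 467 limit), but is displaced by (k): (k) is triggered — a home-based business operates on the lot. (l) would limit (k) — the reportable unit count is 24, meeting the 22 threshold — but (m) sets (l) aside: (m) is triggered — the compliance score is 92 points, below the 93 points limit. Exception (c) stands.
Exception (d): the structure will not be visible from the street; no windows face an adjoining lot — every condition holds. Turning to paragraphs (n)–(o): (n) applies — a current Schedule G Notice is held. (o), which would lift (n), is not triggered — the lot is not in a historic district. Exception (d) does not apply.
Exception (e) does not apply: there is no Provisional Declaration in force.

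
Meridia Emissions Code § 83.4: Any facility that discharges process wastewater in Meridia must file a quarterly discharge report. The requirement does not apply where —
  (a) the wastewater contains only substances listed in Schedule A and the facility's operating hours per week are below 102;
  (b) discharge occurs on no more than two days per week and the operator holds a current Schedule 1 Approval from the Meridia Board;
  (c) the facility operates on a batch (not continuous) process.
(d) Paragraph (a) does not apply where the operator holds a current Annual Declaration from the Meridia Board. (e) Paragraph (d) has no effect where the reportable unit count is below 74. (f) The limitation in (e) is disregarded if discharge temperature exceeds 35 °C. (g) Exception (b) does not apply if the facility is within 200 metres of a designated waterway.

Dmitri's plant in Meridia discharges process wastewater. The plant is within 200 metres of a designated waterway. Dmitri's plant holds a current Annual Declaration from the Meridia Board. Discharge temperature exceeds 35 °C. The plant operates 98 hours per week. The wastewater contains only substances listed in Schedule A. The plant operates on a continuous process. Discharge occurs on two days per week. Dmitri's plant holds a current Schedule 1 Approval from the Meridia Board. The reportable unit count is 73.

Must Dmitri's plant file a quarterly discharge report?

Yes — Dmitri's plant must file a quarterly discharge report.

Exception (a)'s conditions are all satisfied: the wastewater is Schedule-A-only; the facility's operating hours per week are 98, below the 102 limit. But: (d) operates against (a): a current Annual Declaration is held. (e) would limit (d) — the reportable unit count is 73, below the 74 limit — but (f) sets (e) aside: (f) is engaged — discharge temperature exceeds 35 °C. Exception (a) does not apply.
Exception (b): discharge occurs on no more than two days per week; a current Schedule 1 Approval is held — every condition holds. Turning to paragraph (g): (g) operates against (b): the plant is within 200 m of a designated waterway. So (b) is unavailable.
Exception (c) requires that the facility operates on a batch (not continuous) process; but the facility operates on a continuous process, so (c) is unavailable.
No exception displaces § 83.4.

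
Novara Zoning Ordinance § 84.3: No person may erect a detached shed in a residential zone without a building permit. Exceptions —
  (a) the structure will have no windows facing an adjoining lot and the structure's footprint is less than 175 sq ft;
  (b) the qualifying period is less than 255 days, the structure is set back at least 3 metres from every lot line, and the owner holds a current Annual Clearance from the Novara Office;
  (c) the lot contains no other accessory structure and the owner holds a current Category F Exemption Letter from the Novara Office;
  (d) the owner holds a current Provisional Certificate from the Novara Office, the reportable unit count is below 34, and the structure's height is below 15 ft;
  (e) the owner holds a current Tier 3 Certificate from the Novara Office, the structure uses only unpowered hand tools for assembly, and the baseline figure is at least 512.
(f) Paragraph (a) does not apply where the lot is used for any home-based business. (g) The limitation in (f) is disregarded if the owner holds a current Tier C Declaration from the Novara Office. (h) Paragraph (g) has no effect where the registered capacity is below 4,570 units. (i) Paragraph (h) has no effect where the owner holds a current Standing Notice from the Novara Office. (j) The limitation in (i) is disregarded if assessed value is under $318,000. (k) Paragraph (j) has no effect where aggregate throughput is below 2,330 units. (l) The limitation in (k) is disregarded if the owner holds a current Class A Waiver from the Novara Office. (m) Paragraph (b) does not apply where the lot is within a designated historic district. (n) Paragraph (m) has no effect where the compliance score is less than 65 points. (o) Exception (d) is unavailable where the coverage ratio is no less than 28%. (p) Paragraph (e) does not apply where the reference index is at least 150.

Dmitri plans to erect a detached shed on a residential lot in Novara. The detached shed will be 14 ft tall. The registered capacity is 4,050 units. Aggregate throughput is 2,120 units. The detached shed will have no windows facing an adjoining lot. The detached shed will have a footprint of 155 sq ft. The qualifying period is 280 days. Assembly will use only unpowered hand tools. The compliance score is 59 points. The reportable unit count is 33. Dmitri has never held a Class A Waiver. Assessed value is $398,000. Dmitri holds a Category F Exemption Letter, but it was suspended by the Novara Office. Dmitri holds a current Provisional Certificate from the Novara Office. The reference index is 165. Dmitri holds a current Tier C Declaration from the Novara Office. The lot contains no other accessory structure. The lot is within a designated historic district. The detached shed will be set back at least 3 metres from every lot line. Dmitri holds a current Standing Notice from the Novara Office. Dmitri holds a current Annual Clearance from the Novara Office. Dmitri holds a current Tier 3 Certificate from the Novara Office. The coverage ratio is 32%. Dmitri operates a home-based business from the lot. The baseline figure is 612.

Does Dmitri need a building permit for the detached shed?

No — exception (a) applies; Dmitri does not need a building permit.

Exception (a): no windows face an adjoining lot; the structure's footprint is 155 sq ft, less than the 175 sq ft limit — every condition holds. Applying paragraphs (f)–(l): (f) would limit (a) — a home-based business operates on the lot — but (g) sets (f) aside: (g) operates against (f): a current Tier C Declaration is held. (h) would limit (g) — the registered capacity is 4,050 units, below the 4,570 units limit — but (i) sets (h) aside: (i) applies — a current Standing Notice is held. (j) is inapplicable (assessed value is $398,000, not under $318,000), so (i) stands. So (a) applies.
Exception (b) fails — the qualifying period is 280 days, not less than 255 days.
Exception (c) fails — no current Category F Exemption Letter is held.
All of (d)'s requirements are met (a current Provisional Certificate is held; the reportable unit count is 33, below the 34 limit; the structure's height is 14 ft, below the 15 ft limit). But: (o) operates — the coverage ratio is 32%, meeting the 28% threshold. (d) is therefore removed.
Exception (e)'s conditions are all satisfied: a current Tier 3 Certificate is held; assembly uses only hand tools; the baseline figure is 612, meeting the 512 threshold. However, paragraph (p) must be considered: (p) is engaged — the reference index is 165, meeting the 150 threshold. Exception (e) does not apply.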